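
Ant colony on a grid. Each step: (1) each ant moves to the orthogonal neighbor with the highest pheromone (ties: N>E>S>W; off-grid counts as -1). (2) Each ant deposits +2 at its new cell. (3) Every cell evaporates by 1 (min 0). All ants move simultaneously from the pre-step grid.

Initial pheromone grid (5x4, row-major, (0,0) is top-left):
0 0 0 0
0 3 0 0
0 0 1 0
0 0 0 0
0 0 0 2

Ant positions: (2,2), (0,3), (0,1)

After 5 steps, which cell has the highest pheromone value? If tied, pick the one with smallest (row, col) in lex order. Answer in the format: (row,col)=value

Answer: (1,1)=12

Derivation:
Step 1: ant0:(2,2)->N->(1,2) | ant1:(0,3)->S->(1,3) | ant2:(0,1)->S->(1,1)
  grid max=4 at (1,1)
Step 2: ant0:(1,2)->W->(1,1) | ant1:(1,3)->W->(1,2) | ant2:(1,1)->E->(1,2)
  grid max=5 at (1,1)
Step 3: ant0:(1,1)->E->(1,2) | ant1:(1,2)->W->(1,1) | ant2:(1,2)->W->(1,1)
  grid max=8 at (1,1)
Step 4: ant0:(1,2)->W->(1,1) | ant1:(1,1)->E->(1,2) | ant2:(1,1)->E->(1,2)
  grid max=9 at (1,1)
Step 5: ant0:(1,1)->E->(1,2) | ant1:(1,2)->W->(1,1) | ant2:(1,2)->W->(1,1)
  grid max=12 at (1,1)
Final grid:
  0 0 0 0
  0 12 9 0
  0 0 0 0
  0 0 0 0
  0 0 0 0
Max pheromone 12 at (1,1)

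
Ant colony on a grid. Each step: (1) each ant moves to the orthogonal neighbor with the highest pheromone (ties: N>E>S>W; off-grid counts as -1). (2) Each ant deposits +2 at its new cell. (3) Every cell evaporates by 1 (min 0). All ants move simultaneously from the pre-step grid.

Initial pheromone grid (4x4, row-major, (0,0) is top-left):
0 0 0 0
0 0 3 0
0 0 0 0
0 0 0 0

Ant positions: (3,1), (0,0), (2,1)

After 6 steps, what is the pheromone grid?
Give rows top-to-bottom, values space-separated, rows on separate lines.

After step 1: ants at (2,1),(0,1),(1,1)
  0 1 0 0
  0 1 2 0
  0 1 0 0
  0 0 0 0
After step 2: ants at (1,1),(1,1),(1,2)
  0 0 0 0
  0 4 3 0
  0 0 0 0
  0 0 0 0
After step 3: ants at (1,2),(1,2),(1,1)
  0 0 0 0
  0 5 6 0
  0 0 0 0
  0 0 0 0
After step 4: ants at (1,1),(1,1),(1,2)
  0 0 0 0
  0 8 7 0
  0 0 0 0
  0 0 0 0
After step 5: ants at (1,2),(1,2),(1,1)
  0 0 0 0
  0 9 10 0
  0 0 0 0
  0 0 0 0
After step 6: ants at (1,1),(1,1),(1,2)
  0 0 0 0
  0 12 11 0
  0 0 0 0
  0 0 0 0

0 0 0 0
0 12 11 0
0 0 0 0
0 0 0 0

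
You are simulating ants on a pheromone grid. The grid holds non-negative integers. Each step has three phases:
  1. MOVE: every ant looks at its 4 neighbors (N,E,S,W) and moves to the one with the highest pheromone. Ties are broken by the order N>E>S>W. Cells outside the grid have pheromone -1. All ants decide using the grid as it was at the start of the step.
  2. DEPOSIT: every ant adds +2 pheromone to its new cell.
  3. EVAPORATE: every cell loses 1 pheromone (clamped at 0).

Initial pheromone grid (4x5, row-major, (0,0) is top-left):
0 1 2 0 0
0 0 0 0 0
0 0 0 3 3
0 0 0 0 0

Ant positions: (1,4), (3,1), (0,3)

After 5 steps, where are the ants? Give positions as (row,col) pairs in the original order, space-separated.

Step 1: ant0:(1,4)->S->(2,4) | ant1:(3,1)->N->(2,1) | ant2:(0,3)->W->(0,2)
  grid max=4 at (2,4)
Step 2: ant0:(2,4)->W->(2,3) | ant1:(2,1)->N->(1,1) | ant2:(0,2)->E->(0,3)
  grid max=3 at (2,3)
Step 3: ant0:(2,3)->E->(2,4) | ant1:(1,1)->N->(0,1) | ant2:(0,3)->W->(0,2)
  grid max=4 at (2,4)
Step 4: ant0:(2,4)->W->(2,3) | ant1:(0,1)->E->(0,2) | ant2:(0,2)->W->(0,1)
  grid max=4 at (0,2)
Step 5: ant0:(2,3)->E->(2,4) | ant1:(0,2)->W->(0,1) | ant2:(0,1)->E->(0,2)
  grid max=5 at (0,2)

(2,4) (0,1) (0,2)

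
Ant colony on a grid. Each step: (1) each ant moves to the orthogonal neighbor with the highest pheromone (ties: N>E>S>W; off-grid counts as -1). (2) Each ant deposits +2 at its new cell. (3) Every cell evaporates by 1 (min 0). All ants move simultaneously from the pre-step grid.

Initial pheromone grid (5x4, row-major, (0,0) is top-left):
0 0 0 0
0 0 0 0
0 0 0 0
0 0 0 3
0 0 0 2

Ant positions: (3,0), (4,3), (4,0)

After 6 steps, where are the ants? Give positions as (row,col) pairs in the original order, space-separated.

Step 1: ant0:(3,0)->N->(2,0) | ant1:(4,3)->N->(3,3) | ant2:(4,0)->N->(3,0)
  grid max=4 at (3,3)
Step 2: ant0:(2,0)->S->(3,0) | ant1:(3,3)->S->(4,3) | ant2:(3,0)->N->(2,0)
  grid max=3 at (3,3)
Step 3: ant0:(3,0)->N->(2,0) | ant1:(4,3)->N->(3,3) | ant2:(2,0)->S->(3,0)
  grid max=4 at (3,3)
Step 4: ant0:(2,0)->S->(3,0) | ant1:(3,3)->S->(4,3) | ant2:(3,0)->N->(2,0)
  grid max=4 at (2,0)
Step 5: ant0:(3,0)->N->(2,0) | ant1:(4,3)->N->(3,3) | ant2:(2,0)->S->(3,0)
  grid max=5 at (2,0)
Step 6: ant0:(2,0)->S->(3,0) | ant1:(3,3)->S->(4,3) | ant2:(3,0)->N->(2,0)
  grid max=6 at (2,0)

(3,0) (4,3) (2,0)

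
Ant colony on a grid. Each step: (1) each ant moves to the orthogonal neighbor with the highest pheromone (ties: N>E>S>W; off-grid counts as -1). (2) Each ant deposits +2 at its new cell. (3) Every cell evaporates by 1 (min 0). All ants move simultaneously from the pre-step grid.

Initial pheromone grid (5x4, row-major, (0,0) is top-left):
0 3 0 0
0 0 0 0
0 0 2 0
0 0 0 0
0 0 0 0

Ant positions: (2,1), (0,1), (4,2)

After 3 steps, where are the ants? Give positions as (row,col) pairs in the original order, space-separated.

Step 1: ant0:(2,1)->E->(2,2) | ant1:(0,1)->E->(0,2) | ant2:(4,2)->N->(3,2)
  grid max=3 at (2,2)
Step 2: ant0:(2,2)->S->(3,2) | ant1:(0,2)->W->(0,1) | ant2:(3,2)->N->(2,2)
  grid max=4 at (2,2)
Step 3: ant0:(3,2)->N->(2,2) | ant1:(0,1)->E->(0,2) | ant2:(2,2)->S->(3,2)
  grid max=5 at (2,2)

(2,2) (0,2) (3,2)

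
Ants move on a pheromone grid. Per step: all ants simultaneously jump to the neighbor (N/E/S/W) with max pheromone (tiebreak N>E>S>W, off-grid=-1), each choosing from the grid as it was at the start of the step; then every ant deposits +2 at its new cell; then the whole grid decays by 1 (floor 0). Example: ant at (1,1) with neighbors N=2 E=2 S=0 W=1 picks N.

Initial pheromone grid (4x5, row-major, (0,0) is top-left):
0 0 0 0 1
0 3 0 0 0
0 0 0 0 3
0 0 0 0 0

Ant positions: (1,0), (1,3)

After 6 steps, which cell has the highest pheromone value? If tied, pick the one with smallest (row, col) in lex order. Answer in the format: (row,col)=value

Answer: (1,1)=3

Derivation:
Step 1: ant0:(1,0)->E->(1,1) | ant1:(1,3)->N->(0,3)
  grid max=4 at (1,1)
Step 2: ant0:(1,1)->N->(0,1) | ant1:(0,3)->E->(0,4)
  grid max=3 at (1,1)
Step 3: ant0:(0,1)->S->(1,1) | ant1:(0,4)->S->(1,4)
  grid max=4 at (1,1)
Step 4: ant0:(1,1)->N->(0,1) | ant1:(1,4)->N->(0,4)
  grid max=3 at (1,1)
Step 5: ant0:(0,1)->S->(1,1) | ant1:(0,4)->S->(1,4)
  grid max=4 at (1,1)
Step 6: ant0:(1,1)->N->(0,1) | ant1:(1,4)->N->(0,4)
  grid max=3 at (1,1)
Final grid:
  0 1 0 0 1
  0 3 0 0 0
  0 0 0 0 0
  0 0 0 0 0
Max pheromone 3 at (1,1)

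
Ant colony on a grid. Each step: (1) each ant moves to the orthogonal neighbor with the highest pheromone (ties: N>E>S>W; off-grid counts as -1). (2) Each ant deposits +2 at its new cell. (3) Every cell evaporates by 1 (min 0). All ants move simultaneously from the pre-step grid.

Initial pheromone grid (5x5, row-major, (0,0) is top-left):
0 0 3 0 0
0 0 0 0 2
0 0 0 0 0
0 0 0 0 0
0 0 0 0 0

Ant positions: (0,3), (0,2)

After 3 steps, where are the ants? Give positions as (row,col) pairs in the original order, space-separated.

Step 1: ant0:(0,3)->W->(0,2) | ant1:(0,2)->E->(0,3)
  grid max=4 at (0,2)
Step 2: ant0:(0,2)->E->(0,3) | ant1:(0,3)->W->(0,2)
  grid max=5 at (0,2)
Step 3: ant0:(0,3)->W->(0,2) | ant1:(0,2)->E->(0,3)
  grid max=6 at (0,2)

(0,2) (0,3)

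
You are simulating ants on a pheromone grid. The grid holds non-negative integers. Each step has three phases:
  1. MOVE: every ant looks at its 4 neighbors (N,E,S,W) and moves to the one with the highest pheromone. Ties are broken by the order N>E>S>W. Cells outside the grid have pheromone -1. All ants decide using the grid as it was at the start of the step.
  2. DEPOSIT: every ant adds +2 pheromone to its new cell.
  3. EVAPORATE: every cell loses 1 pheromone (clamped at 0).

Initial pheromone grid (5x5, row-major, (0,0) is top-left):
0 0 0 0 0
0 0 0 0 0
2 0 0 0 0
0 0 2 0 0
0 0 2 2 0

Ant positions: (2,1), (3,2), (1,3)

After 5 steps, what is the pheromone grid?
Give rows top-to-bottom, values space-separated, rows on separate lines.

After step 1: ants at (2,0),(4,2),(0,3)
  0 0 0 1 0
  0 0 0 0 0
  3 0 0 0 0
  0 0 1 0 0
  0 0 3 1 0
After step 2: ants at (1,0),(3,2),(0,4)
  0 0 0 0 1
  1 0 0 0 0
  2 0 0 0 0
  0 0 2 0 0
  0 0 2 0 0
After step 3: ants at (2,0),(4,2),(1,4)
  0 0 0 0 0
  0 0 0 0 1
  3 0 0 0 0
  0 0 1 0 0
  0 0 3 0 0
After step 4: ants at (1,0),(3,2),(0,4)
  0 0 0 0 1
  1 0 0 0 0
  2 0 0 0 0
  0 0 2 0 0
  0 0 2 0 0
After step 5: ants at (2,0),(4,2),(1,4)
  0 0 0 0 0
  0 0 0 0 1
  3 0 0 0 0
  0 0 1 0 0
  0 0 3 0 0

0 0 0 0 0
0 0 0 0 1
3 0 0 0 0
0 0 1 0 0
0 0 3 0 0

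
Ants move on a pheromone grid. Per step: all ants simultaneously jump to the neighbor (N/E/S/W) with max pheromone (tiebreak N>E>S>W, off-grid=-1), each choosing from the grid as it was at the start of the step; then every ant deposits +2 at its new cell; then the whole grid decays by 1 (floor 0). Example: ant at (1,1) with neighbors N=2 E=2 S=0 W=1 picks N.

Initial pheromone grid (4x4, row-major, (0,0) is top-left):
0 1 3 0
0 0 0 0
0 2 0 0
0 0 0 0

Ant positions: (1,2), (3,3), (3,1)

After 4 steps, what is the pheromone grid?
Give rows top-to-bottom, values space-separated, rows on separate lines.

After step 1: ants at (0,2),(2,3),(2,1)
  0 0 4 0
  0 0 0 0
  0 3 0 1
  0 0 0 0
After step 2: ants at (0,3),(1,3),(1,1)
  0 0 3 1
  0 1 0 1
  0 2 0 0
  0 0 0 0
After step 3: ants at (0,2),(0,3),(2,1)
  0 0 4 2
  0 0 0 0
  0 3 0 0
  0 0 0 0
After step 4: ants at (0,3),(0,2),(1,1)
  0 0 5 3
  0 1 0 0
  0 2 0 0
  0 0 0 0

0 0 5 3
0 1 0 0
0 2 0 0
0 0 0 0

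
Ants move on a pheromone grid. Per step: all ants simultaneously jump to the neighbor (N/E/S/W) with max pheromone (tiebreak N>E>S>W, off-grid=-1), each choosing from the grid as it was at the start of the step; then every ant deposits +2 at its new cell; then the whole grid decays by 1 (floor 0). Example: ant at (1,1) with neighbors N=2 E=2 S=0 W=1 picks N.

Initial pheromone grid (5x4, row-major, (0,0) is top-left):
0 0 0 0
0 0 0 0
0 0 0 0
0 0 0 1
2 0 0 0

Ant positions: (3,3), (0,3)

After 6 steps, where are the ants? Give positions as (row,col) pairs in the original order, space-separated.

Step 1: ant0:(3,3)->N->(2,3) | ant1:(0,3)->S->(1,3)
  grid max=1 at (1,3)
Step 2: ant0:(2,3)->N->(1,3) | ant1:(1,3)->S->(2,3)
  grid max=2 at (1,3)
Step 3: ant0:(1,3)->S->(2,3) | ant1:(2,3)->N->(1,3)
  grid max=3 at (1,3)
Step 4: ant0:(2,3)->N->(1,3) | ant1:(1,3)->S->(2,3)
  grid max=4 at (1,3)
Step 5: ant0:(1,3)->S->(2,3) | ant1:(2,3)->N->(1,3)
  grid max=5 at (1,3)
Step 6: ant0:(2,3)->N->(1,3) | ant1:(1,3)->S->(2,3)
  grid max=6 at (1,3)

(1,3) (2,3)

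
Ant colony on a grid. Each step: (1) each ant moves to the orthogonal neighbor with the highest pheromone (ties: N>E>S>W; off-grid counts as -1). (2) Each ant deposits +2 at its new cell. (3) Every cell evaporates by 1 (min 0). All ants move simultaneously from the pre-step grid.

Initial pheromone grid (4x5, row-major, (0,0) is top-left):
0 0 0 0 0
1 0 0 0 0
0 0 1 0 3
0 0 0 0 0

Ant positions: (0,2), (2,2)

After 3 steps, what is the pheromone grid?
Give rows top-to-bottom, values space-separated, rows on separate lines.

After step 1: ants at (0,3),(1,2)
  0 0 0 1 0
  0 0 1 0 0
  0 0 0 0 2
  0 0 0 0 0
After step 2: ants at (0,4),(0,2)
  0 0 1 0 1
  0 0 0 0 0
  0 0 0 0 1
  0 0 0 0 0
After step 3: ants at (1,4),(0,3)
  0 0 0 1 0
  0 0 0 0 1
  0 0 0 0 0
  0 0 0 0 0

0 0 0 1 0
0 0 0 0 1
0 0 0 0 0
0 0 0 0 0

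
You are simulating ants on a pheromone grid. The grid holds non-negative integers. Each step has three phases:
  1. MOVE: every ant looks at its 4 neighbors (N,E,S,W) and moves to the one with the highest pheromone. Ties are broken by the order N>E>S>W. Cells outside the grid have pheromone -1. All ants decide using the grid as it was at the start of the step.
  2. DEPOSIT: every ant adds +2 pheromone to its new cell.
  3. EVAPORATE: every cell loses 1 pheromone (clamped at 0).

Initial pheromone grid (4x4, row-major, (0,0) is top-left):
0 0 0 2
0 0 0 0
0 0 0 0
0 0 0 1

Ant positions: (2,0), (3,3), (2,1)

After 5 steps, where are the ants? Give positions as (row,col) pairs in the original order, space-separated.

Step 1: ant0:(2,0)->N->(1,0) | ant1:(3,3)->N->(2,3) | ant2:(2,1)->N->(1,1)
  grid max=1 at (0,3)
Step 2: ant0:(1,0)->E->(1,1) | ant1:(2,3)->N->(1,3) | ant2:(1,1)->W->(1,0)
  grid max=2 at (1,0)
Step 3: ant0:(1,1)->W->(1,0) | ant1:(1,3)->N->(0,3) | ant2:(1,0)->E->(1,1)
  grid max=3 at (1,0)
Step 4: ant0:(1,0)->E->(1,1) | ant1:(0,3)->S->(1,3) | ant2:(1,1)->W->(1,0)
  grid max=4 at (1,0)
Step 5: ant0:(1,1)->W->(1,0) | ant1:(1,3)->N->(0,3) | ant2:(1,0)->E->(1,1)
  grid max=5 at (1,0)

(1,0) (0,3) (1,1)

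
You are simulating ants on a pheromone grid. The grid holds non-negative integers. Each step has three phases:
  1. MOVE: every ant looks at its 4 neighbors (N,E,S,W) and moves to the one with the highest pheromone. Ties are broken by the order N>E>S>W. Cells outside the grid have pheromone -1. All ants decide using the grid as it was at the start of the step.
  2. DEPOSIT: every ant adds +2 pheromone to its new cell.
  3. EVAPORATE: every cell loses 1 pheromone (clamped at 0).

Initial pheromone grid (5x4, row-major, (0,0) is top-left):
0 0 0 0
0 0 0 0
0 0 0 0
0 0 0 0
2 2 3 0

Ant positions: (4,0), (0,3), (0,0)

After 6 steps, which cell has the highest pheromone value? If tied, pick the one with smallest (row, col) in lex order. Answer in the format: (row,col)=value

Answer: (0,2)=5

Derivation:
Step 1: ant0:(4,0)->E->(4,1) | ant1:(0,3)->S->(1,3) | ant2:(0,0)->E->(0,1)
  grid max=3 at (4,1)
Step 2: ant0:(4,1)->E->(4,2) | ant1:(1,3)->N->(0,3) | ant2:(0,1)->E->(0,2)
  grid max=3 at (4,2)
Step 3: ant0:(4,2)->W->(4,1) | ant1:(0,3)->W->(0,2) | ant2:(0,2)->E->(0,3)
  grid max=3 at (4,1)
Step 4: ant0:(4,1)->E->(4,2) | ant1:(0,2)->E->(0,3) | ant2:(0,3)->W->(0,2)
  grid max=3 at (0,2)
Step 5: ant0:(4,2)->W->(4,1) | ant1:(0,3)->W->(0,2) | ant2:(0,2)->E->(0,3)
  grid max=4 at (0,2)
Step 6: ant0:(4,1)->E->(4,2) | ant1:(0,2)->E->(0,3) | ant2:(0,3)->W->(0,2)
  grid max=5 at (0,2)
Final grid:
  0 0 5 5
  0 0 0 0
  0 0 0 0
  0 0 0 0
  0 2 3 0
Max pheromone 5 at (0,2)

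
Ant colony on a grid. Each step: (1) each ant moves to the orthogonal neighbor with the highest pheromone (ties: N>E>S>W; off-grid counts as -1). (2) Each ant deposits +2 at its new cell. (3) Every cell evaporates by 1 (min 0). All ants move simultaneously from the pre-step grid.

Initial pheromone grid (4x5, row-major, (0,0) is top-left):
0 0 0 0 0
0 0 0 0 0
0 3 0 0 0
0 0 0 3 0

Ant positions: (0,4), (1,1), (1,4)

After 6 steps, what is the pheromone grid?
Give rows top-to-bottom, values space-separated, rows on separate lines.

After step 1: ants at (1,4),(2,1),(0,4)
  0 0 0 0 1
  0 0 0 0 1
  0 4 0 0 0
  0 0 0 2 0
After step 2: ants at (0,4),(1,1),(1,4)
  0 0 0 0 2
  0 1 0 0 2
  0 3 0 0 0
  0 0 0 1 0
After step 3: ants at (1,4),(2,1),(0,4)
  0 0 0 0 3
  0 0 0 0 3
  0 4 0 0 0
  0 0 0 0 0
After step 4: ants at (0,4),(1,1),(1,4)
  0 0 0 0 4
  0 1 0 0 4
  0 3 0 0 0
  0 0 0 0 0
After step 5: ants at (1,4),(2,1),(0,4)
  0 0 0 0 5
  0 0 0 0 5
  0 4 0 0 0
  0 0 0 0 0
After step 6: ants at (0,4),(1,1),(1,4)
  0 0 0 0 6
  0 1 0 0 6
  0 3 0 0 0
  0 0 0 0 0

0 0 0 0 6
0 1 0 0 6
0 3 0 0 0
0 0 0 0 0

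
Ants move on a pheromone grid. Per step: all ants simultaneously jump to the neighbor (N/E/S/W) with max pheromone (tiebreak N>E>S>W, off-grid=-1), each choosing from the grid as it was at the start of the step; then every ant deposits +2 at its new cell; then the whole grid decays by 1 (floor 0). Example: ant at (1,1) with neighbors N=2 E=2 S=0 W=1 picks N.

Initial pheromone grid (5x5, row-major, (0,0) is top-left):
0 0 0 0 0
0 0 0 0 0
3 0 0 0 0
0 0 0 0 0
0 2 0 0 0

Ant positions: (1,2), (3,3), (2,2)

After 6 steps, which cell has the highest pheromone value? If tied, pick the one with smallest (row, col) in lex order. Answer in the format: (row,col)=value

Step 1: ant0:(1,2)->N->(0,2) | ant1:(3,3)->N->(2,3) | ant2:(2,2)->N->(1,2)
  grid max=2 at (2,0)
Step 2: ant0:(0,2)->S->(1,2) | ant1:(2,3)->N->(1,3) | ant2:(1,2)->N->(0,2)
  grid max=2 at (0,2)
Step 3: ant0:(1,2)->N->(0,2) | ant1:(1,3)->W->(1,2) | ant2:(0,2)->S->(1,2)
  grid max=5 at (1,2)
Step 4: ant0:(0,2)->S->(1,2) | ant1:(1,2)->N->(0,2) | ant2:(1,2)->N->(0,2)
  grid max=6 at (0,2)
Step 5: ant0:(1,2)->N->(0,2) | ant1:(0,2)->S->(1,2) | ant2:(0,2)->S->(1,2)
  grid max=9 at (1,2)
Step 6: ant0:(0,2)->S->(1,2) | ant1:(1,2)->N->(0,2) | ant2:(1,2)->N->(0,2)
  grid max=10 at (0,2)
Final grid:
  0 0 10 0 0
  0 0 10 0 0
  0 0 0 0 0
  0 0 0 0 0
  0 0 0 0 0
Max pheromone 10 at (0,2)

Answer: (0,2)=10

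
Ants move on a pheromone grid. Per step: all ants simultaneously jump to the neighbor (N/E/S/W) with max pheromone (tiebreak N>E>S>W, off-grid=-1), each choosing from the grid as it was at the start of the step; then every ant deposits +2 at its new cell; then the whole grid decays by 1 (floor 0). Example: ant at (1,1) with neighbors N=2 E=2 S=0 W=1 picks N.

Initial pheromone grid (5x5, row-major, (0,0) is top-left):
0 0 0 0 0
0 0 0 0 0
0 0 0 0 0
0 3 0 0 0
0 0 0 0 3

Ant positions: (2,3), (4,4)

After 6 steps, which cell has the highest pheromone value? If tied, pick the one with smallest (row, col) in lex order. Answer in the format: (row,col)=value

Step 1: ant0:(2,3)->N->(1,3) | ant1:(4,4)->N->(3,4)
  grid max=2 at (3,1)
Step 2: ant0:(1,3)->N->(0,3) | ant1:(3,4)->S->(4,4)
  grid max=3 at (4,4)
Step 3: ant0:(0,3)->E->(0,4) | ant1:(4,4)->N->(3,4)
  grid max=2 at (4,4)
Step 4: ant0:(0,4)->S->(1,4) | ant1:(3,4)->S->(4,4)
  grid max=3 at (4,4)
Step 5: ant0:(1,4)->N->(0,4) | ant1:(4,4)->N->(3,4)
  grid max=2 at (4,4)
Step 6: ant0:(0,4)->S->(1,4) | ant1:(3,4)->S->(4,4)
  grid max=3 at (4,4)
Final grid:
  0 0 0 0 0
  0 0 0 0 1
  0 0 0 0 0
  0 0 0 0 0
  0 0 0 0 3
Max pheromone 3 at (4,4)

Answer: (4,4)=3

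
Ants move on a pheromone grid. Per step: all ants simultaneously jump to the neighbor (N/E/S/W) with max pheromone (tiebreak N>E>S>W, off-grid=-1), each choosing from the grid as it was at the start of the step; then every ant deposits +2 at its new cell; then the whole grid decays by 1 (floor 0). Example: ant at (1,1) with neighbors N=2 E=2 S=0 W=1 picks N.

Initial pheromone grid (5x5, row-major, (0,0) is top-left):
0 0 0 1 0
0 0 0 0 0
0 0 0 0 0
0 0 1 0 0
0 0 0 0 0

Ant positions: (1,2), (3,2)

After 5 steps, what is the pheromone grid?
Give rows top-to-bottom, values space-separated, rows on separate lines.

After step 1: ants at (0,2),(2,2)
  0 0 1 0 0
  0 0 0 0 0
  0 0 1 0 0
  0 0 0 0 0
  0 0 0 0 0
After step 2: ants at (0,3),(1,2)
  0 0 0 1 0
  0 0 1 0 0
  0 0 0 0 0
  0 0 0 0 0
  0 0 0 0 0
After step 3: ants at (0,4),(0,2)
  0 0 1 0 1
  0 0 0 0 0
  0 0 0 0 0
  0 0 0 0 0
  0 0 0 0 0
After step 4: ants at (1,4),(0,3)
  0 0 0 1 0
  0 0 0 0 1
  0 0 0 0 0
  0 0 0 0 0
  0 0 0 0 0
After step 5: ants at (0,4),(0,4)
  0 0 0 0 3
  0 0 0 0 0
  0 0 0 0 0
  0 0 0 0 0
  0 0 0 0 0

0 0 0 0 3
0 0 0 0 0
0 0 0 0 0
0 0 0 0 0
0 0 0 0 0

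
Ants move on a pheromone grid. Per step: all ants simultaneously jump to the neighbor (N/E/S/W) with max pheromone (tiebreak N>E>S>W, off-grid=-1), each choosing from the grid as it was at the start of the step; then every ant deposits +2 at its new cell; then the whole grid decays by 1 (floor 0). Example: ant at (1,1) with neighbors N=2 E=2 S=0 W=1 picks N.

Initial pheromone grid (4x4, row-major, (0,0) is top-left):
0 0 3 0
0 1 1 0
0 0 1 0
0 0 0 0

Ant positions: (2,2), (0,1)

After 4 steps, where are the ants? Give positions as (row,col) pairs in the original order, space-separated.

Step 1: ant0:(2,2)->N->(1,2) | ant1:(0,1)->E->(0,2)
  grid max=4 at (0,2)
Step 2: ant0:(1,2)->N->(0,2) | ant1:(0,2)->S->(1,2)
  grid max=5 at (0,2)
Step 3: ant0:(0,2)->S->(1,2) | ant1:(1,2)->N->(0,2)
  grid max=6 at (0,2)
Step 4: ant0:(1,2)->N->(0,2) | ant1:(0,2)->S->(1,2)
  grid max=7 at (0,2)

(0,2) (1,2)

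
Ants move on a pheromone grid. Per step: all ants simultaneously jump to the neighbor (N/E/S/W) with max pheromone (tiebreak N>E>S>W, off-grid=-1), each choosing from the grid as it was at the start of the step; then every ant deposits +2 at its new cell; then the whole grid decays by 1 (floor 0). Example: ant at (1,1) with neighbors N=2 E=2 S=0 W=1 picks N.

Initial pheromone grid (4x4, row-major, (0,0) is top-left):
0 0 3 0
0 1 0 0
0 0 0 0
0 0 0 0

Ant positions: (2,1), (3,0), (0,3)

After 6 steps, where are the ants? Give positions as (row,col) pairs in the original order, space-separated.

Step 1: ant0:(2,1)->N->(1,1) | ant1:(3,0)->N->(2,0) | ant2:(0,3)->W->(0,2)
  grid max=4 at (0,2)
Step 2: ant0:(1,1)->N->(0,1) | ant1:(2,0)->N->(1,0) | ant2:(0,2)->E->(0,3)
  grid max=3 at (0,2)
Step 3: ant0:(0,1)->E->(0,2) | ant1:(1,0)->E->(1,1) | ant2:(0,3)->W->(0,2)
  grid max=6 at (0,2)
Step 4: ant0:(0,2)->E->(0,3) | ant1:(1,1)->N->(0,1) | ant2:(0,2)->E->(0,3)
  grid max=5 at (0,2)
Step 5: ant0:(0,3)->W->(0,2) | ant1:(0,1)->E->(0,2) | ant2:(0,3)->W->(0,2)
  grid max=10 at (0,2)
Step 6: ant0:(0,2)->E->(0,3) | ant1:(0,2)->E->(0,3) | ant2:(0,2)->E->(0,3)
  grid max=9 at (0,2)

(0,3) (0,3) (0,3)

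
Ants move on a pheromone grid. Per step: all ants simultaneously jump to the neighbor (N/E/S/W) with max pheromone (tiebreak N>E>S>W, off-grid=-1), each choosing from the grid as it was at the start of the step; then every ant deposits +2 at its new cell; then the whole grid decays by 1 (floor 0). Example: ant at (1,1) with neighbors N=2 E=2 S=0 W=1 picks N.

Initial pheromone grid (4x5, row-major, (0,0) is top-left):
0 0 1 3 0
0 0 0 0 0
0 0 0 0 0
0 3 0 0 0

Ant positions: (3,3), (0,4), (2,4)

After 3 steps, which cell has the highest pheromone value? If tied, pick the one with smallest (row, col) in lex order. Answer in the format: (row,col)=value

Step 1: ant0:(3,3)->N->(2,3) | ant1:(0,4)->W->(0,3) | ant2:(2,4)->N->(1,4)
  grid max=4 at (0,3)
Step 2: ant0:(2,3)->N->(1,3) | ant1:(0,3)->E->(0,4) | ant2:(1,4)->N->(0,4)
  grid max=3 at (0,3)
Step 3: ant0:(1,3)->N->(0,3) | ant1:(0,4)->W->(0,3) | ant2:(0,4)->W->(0,3)
  grid max=8 at (0,3)
Final grid:
  0 0 0 8 2
  0 0 0 0 0
  0 0 0 0 0
  0 0 0 0 0
Max pheromone 8 at (0,3)

Answer: (0,3)=8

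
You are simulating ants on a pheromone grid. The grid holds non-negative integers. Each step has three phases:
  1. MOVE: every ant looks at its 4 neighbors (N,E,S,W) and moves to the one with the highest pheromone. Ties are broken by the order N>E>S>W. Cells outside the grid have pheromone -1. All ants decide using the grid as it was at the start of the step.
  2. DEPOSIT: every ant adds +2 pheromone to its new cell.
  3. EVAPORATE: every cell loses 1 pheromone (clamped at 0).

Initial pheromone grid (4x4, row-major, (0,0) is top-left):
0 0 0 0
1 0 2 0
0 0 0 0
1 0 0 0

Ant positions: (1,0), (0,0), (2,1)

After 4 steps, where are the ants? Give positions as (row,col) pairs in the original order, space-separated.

Step 1: ant0:(1,0)->N->(0,0) | ant1:(0,0)->S->(1,0) | ant2:(2,1)->N->(1,1)
  grid max=2 at (1,0)
Step 2: ant0:(0,0)->S->(1,0) | ant1:(1,0)->N->(0,0) | ant2:(1,1)->W->(1,0)
  grid max=5 at (1,0)
Step 3: ant0:(1,0)->N->(0,0) | ant1:(0,0)->S->(1,0) | ant2:(1,0)->N->(0,0)
  grid max=6 at (1,0)
Step 4: ant0:(0,0)->S->(1,0) | ant1:(1,0)->N->(0,0) | ant2:(0,0)->S->(1,0)
  grid max=9 at (1,0)

(1,0) (0,0) (1,0)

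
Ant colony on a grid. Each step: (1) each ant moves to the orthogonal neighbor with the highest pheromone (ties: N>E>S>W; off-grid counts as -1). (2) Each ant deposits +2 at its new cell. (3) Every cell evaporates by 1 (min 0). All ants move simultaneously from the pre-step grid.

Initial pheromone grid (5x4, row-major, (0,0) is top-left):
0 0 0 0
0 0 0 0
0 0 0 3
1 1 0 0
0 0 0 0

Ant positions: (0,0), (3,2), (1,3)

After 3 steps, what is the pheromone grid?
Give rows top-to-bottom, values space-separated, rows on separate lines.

After step 1: ants at (0,1),(3,1),(2,3)
  0 1 0 0
  0 0 0 0
  0 0 0 4
  0 2 0 0
  0 0 0 0
After step 2: ants at (0,2),(2,1),(1,3)
  0 0 1 0
  0 0 0 1
  0 1 0 3
  0 1 0 0
  0 0 0 0
After step 3: ants at (0,3),(3,1),(2,3)
  0 0 0 1
  0 0 0 0
  0 0 0 4
  0 2 0 0
  0 0 0 0

0 0 0 1
0 0 0 0
0 0 0 4
0 2 0 0
0 0 0 0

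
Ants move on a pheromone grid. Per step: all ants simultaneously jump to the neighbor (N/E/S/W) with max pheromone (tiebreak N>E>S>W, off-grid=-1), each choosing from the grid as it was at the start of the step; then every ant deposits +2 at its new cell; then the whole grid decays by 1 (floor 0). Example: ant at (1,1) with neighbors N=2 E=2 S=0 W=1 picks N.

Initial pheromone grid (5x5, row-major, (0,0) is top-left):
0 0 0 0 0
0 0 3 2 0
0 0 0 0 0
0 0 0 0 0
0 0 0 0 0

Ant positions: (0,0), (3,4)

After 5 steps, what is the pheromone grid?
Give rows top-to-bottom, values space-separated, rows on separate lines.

After step 1: ants at (0,1),(2,4)
  0 1 0 0 0
  0 0 2 1 0
  0 0 0 0 1
  0 0 0 0 0
  0 0 0 0 0
After step 2: ants at (0,2),(1,4)
  0 0 1 0 0
  0 0 1 0 1
  0 0 0 0 0
  0 0 0 0 0
  0 0 0 0 0
After step 3: ants at (1,2),(0,4)
  0 0 0 0 1
  0 0 2 0 0
  0 0 0 0 0
  0 0 0 0 0
  0 0 0 0 0
After step 4: ants at (0,2),(1,4)
  0 0 1 0 0
  0 0 1 0 1
  0 0 0 0 0
  0 0 0 0 0
  0 0 0 0 0
After step 5: ants at (1,2),(0,4)
  0 0 0 0 1
  0 0 2 0 0
  0 0 0 0 0
  0 0 0 0 0
  0 0 0 0 0

0 0 0 0 1
0 0 2 0 0
0 0 0 0 0
0 0 0 0 0
0 0 0 0 0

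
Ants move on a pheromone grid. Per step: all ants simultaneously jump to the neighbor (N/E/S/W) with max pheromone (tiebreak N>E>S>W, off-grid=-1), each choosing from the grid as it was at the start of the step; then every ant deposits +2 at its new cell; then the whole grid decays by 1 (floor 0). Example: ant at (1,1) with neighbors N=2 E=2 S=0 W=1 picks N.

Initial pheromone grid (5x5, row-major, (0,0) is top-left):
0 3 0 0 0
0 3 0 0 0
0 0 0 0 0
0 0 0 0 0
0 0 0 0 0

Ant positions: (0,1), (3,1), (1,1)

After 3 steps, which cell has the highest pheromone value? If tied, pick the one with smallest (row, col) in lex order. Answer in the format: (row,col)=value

Step 1: ant0:(0,1)->S->(1,1) | ant1:(3,1)->N->(2,1) | ant2:(1,1)->N->(0,1)
  grid max=4 at (0,1)
Step 2: ant0:(1,1)->N->(0,1) | ant1:(2,1)->N->(1,1) | ant2:(0,1)->S->(1,1)
  grid max=7 at (1,1)
Step 3: ant0:(0,1)->S->(1,1) | ant1:(1,1)->N->(0,1) | ant2:(1,1)->N->(0,1)
  grid max=8 at (0,1)
Final grid:
  0 8 0 0 0
  0 8 0 0 0
  0 0 0 0 0
  0 0 0 0 0
  0 0 0 0 0
Max pheromone 8 at (0,1)

Answer: (0,1)=8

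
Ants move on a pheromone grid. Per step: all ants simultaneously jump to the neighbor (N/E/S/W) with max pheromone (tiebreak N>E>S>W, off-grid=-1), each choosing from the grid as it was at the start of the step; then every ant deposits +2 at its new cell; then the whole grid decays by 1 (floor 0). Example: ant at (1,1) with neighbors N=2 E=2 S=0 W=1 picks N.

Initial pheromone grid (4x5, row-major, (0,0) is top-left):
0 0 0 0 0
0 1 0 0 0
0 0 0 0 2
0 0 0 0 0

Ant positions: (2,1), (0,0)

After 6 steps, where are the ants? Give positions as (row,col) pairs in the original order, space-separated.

Step 1: ant0:(2,1)->N->(1,1) | ant1:(0,0)->E->(0,1)
  grid max=2 at (1,1)
Step 2: ant0:(1,1)->N->(0,1) | ant1:(0,1)->S->(1,1)
  grid max=3 at (1,1)
Step 3: ant0:(0,1)->S->(1,1) | ant1:(1,1)->N->(0,1)
  grid max=4 at (1,1)
Step 4: ant0:(1,1)->N->(0,1) | ant1:(0,1)->S->(1,1)
  grid max=5 at (1,1)
Step 5: ant0:(0,1)->S->(1,1) | ant1:(1,1)->N->(0,1)
  grid max=6 at (1,1)
Step 6: ant0:(1,1)->N->(0,1) | ant1:(0,1)->S->(1,1)
  grid max=7 at (1,1)

(0,1) (1,1)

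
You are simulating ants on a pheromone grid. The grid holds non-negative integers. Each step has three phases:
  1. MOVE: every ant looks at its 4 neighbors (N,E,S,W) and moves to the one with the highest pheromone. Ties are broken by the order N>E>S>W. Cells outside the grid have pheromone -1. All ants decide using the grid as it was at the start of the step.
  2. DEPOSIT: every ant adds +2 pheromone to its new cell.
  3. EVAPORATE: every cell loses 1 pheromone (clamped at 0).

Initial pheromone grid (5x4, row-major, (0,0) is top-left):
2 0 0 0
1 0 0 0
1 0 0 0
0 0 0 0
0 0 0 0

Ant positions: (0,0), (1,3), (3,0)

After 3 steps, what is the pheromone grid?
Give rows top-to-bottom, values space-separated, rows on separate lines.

After step 1: ants at (1,0),(0,3),(2,0)
  1 0 0 1
  2 0 0 0
  2 0 0 0
  0 0 0 0
  0 0 0 0
After step 2: ants at (2,0),(1,3),(1,0)
  0 0 0 0
  3 0 0 1
  3 0 0 0
  0 0 0 0
  0 0 0 0
After step 3: ants at (1,0),(0,3),(2,0)
  0 0 0 1
  4 0 0 0
  4 0 0 0
  0 0 0 0
  0 0 0 0

0 0 0 1
4 0 0 0
4 0 0 0
0 0 0 0
0 0 0 0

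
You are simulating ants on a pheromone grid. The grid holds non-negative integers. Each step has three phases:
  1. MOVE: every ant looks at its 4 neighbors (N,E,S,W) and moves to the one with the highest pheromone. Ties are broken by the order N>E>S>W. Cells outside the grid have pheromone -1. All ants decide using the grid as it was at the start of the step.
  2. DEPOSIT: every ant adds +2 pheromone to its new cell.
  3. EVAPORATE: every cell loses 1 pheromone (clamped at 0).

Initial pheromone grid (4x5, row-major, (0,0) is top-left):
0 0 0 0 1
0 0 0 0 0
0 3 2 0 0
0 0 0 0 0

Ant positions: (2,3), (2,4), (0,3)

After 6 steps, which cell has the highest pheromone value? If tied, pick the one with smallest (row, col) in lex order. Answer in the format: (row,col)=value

Answer: (0,4)=7

Derivation:
Step 1: ant0:(2,3)->W->(2,2) | ant1:(2,4)->N->(1,4) | ant2:(0,3)->E->(0,4)
  grid max=3 at (2,2)
Step 2: ant0:(2,2)->W->(2,1) | ant1:(1,4)->N->(0,4) | ant2:(0,4)->S->(1,4)
  grid max=3 at (0,4)
Step 3: ant0:(2,1)->E->(2,2) | ant1:(0,4)->S->(1,4) | ant2:(1,4)->N->(0,4)
  grid max=4 at (0,4)
Step 4: ant0:(2,2)->W->(2,1) | ant1:(1,4)->N->(0,4) | ant2:(0,4)->S->(1,4)
  grid max=5 at (0,4)
Step 5: ant0:(2,1)->E->(2,2) | ant1:(0,4)->S->(1,4) | ant2:(1,4)->N->(0,4)
  grid max=6 at (0,4)
Step 6: ant0:(2,2)->W->(2,1) | ant1:(1,4)->N->(0,4) | ant2:(0,4)->S->(1,4)
  grid max=7 at (0,4)
Final grid:
  0 0 0 0 7
  0 0 0 0 6
  0 3 2 0 0
  0 0 0 0 0
Max pheromone 7 at (0,4)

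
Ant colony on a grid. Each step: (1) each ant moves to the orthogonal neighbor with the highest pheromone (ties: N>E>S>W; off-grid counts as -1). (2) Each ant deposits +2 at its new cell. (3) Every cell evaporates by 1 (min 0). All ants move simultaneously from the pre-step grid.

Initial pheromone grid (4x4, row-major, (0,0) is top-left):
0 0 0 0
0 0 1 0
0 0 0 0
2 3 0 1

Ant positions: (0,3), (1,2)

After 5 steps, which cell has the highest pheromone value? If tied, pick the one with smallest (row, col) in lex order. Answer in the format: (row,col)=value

Answer: (1,3)=5

Derivation:
Step 1: ant0:(0,3)->S->(1,3) | ant1:(1,2)->N->(0,2)
  grid max=2 at (3,1)
Step 2: ant0:(1,3)->N->(0,3) | ant1:(0,2)->E->(0,3)
  grid max=3 at (0,3)
Step 3: ant0:(0,3)->S->(1,3) | ant1:(0,3)->S->(1,3)
  grid max=3 at (1,3)
Step 4: ant0:(1,3)->N->(0,3) | ant1:(1,3)->N->(0,3)
  grid max=5 at (0,3)
Step 5: ant0:(0,3)->S->(1,3) | ant1:(0,3)->S->(1,3)
  grid max=5 at (1,3)
Final grid:
  0 0 0 4
  0 0 0 5
  0 0 0 0
  0 0 0 0
Max pheromone 5 at (1,3)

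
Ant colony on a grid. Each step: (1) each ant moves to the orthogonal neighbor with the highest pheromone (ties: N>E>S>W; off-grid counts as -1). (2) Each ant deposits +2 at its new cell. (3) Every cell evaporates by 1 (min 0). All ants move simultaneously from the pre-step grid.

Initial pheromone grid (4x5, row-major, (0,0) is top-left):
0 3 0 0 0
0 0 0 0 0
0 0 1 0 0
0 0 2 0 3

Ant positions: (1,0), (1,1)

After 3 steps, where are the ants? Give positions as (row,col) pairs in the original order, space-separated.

Step 1: ant0:(1,0)->N->(0,0) | ant1:(1,1)->N->(0,1)
  grid max=4 at (0,1)
Step 2: ant0:(0,0)->E->(0,1) | ant1:(0,1)->W->(0,0)
  grid max=5 at (0,1)
Step 3: ant0:(0,1)->W->(0,0) | ant1:(0,0)->E->(0,1)
  grid max=6 at (0,1)

(0,0) (0,1)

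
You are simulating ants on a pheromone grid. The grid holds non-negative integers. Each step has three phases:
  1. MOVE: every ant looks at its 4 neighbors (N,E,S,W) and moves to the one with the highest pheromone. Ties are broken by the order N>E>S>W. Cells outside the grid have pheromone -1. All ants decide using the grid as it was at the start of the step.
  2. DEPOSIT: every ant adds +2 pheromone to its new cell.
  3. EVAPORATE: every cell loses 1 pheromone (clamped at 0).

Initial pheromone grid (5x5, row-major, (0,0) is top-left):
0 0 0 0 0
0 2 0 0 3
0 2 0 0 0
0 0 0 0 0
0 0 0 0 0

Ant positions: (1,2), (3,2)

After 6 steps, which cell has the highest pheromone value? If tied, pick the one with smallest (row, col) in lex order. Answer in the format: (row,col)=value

Step 1: ant0:(1,2)->W->(1,1) | ant1:(3,2)->N->(2,2)
  grid max=3 at (1,1)
Step 2: ant0:(1,1)->S->(2,1) | ant1:(2,2)->W->(2,1)
  grid max=4 at (2,1)
Step 3: ant0:(2,1)->N->(1,1) | ant1:(2,1)->N->(1,1)
  grid max=5 at (1,1)
Step 4: ant0:(1,1)->S->(2,1) | ant1:(1,1)->S->(2,1)
  grid max=6 at (2,1)
Step 5: ant0:(2,1)->N->(1,1) | ant1:(2,1)->N->(1,1)
  grid max=7 at (1,1)
Step 6: ant0:(1,1)->S->(2,1) | ant1:(1,1)->S->(2,1)
  grid max=8 at (2,1)
Final grid:
  0 0 0 0 0
  0 6 0 0 0
  0 8 0 0 0
  0 0 0 0 0
  0 0 0 0 0
Max pheromone 8 at (2,1)

Answer: (2,1)=8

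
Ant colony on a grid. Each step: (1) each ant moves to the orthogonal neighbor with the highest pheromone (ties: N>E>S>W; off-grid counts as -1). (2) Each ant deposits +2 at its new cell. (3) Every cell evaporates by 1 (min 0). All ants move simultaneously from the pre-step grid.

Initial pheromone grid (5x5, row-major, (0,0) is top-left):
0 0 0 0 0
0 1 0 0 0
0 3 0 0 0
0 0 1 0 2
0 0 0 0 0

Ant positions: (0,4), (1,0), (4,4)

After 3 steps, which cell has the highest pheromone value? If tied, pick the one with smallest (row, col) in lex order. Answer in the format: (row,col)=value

Step 1: ant0:(0,4)->S->(1,4) | ant1:(1,0)->E->(1,1) | ant2:(4,4)->N->(3,4)
  grid max=3 at (3,4)
Step 2: ant0:(1,4)->N->(0,4) | ant1:(1,1)->S->(2,1) | ant2:(3,4)->N->(2,4)
  grid max=3 at (2,1)
Step 3: ant0:(0,4)->S->(1,4) | ant1:(2,1)->N->(1,1) | ant2:(2,4)->S->(3,4)
  grid max=3 at (3,4)
Final grid:
  0 0 0 0 0
  0 2 0 0 1
  0 2 0 0 0
  0 0 0 0 3
  0 0 0 0 0
Max pheromone 3 at (3,4)

Answer: (3,4)=3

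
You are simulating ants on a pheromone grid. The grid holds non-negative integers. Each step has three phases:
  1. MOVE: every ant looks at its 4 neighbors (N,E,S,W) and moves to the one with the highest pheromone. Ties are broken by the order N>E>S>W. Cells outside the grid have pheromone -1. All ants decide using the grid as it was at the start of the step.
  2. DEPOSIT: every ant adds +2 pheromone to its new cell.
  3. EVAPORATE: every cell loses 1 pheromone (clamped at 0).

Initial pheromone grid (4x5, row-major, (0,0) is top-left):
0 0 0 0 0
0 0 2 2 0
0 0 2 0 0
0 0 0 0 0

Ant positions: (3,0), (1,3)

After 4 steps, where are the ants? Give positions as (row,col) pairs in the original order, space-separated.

Step 1: ant0:(3,0)->N->(2,0) | ant1:(1,3)->W->(1,2)
  grid max=3 at (1,2)
Step 2: ant0:(2,0)->N->(1,0) | ant1:(1,2)->E->(1,3)
  grid max=2 at (1,2)
Step 3: ant0:(1,0)->N->(0,0) | ant1:(1,3)->W->(1,2)
  grid max=3 at (1,2)
Step 4: ant0:(0,0)->E->(0,1) | ant1:(1,2)->E->(1,3)
  grid max=2 at (1,2)

(0,1) (1,3)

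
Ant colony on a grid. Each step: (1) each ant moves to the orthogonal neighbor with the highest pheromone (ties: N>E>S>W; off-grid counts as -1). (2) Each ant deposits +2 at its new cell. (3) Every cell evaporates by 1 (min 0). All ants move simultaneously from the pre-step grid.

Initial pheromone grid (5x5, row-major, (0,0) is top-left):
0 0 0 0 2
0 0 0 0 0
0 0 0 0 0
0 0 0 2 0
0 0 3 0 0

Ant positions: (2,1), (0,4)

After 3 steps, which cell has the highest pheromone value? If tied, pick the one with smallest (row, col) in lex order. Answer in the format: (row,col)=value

Step 1: ant0:(2,1)->N->(1,1) | ant1:(0,4)->S->(1,4)
  grid max=2 at (4,2)
Step 2: ant0:(1,1)->N->(0,1) | ant1:(1,4)->N->(0,4)
  grid max=2 at (0,4)
Step 3: ant0:(0,1)->E->(0,2) | ant1:(0,4)->S->(1,4)
  grid max=1 at (0,2)
Final grid:
  0 0 1 0 1
  0 0 0 0 1
  0 0 0 0 0
  0 0 0 0 0
  0 0 0 0 0
Max pheromone 1 at (0,2)

Answer: (0,2)=1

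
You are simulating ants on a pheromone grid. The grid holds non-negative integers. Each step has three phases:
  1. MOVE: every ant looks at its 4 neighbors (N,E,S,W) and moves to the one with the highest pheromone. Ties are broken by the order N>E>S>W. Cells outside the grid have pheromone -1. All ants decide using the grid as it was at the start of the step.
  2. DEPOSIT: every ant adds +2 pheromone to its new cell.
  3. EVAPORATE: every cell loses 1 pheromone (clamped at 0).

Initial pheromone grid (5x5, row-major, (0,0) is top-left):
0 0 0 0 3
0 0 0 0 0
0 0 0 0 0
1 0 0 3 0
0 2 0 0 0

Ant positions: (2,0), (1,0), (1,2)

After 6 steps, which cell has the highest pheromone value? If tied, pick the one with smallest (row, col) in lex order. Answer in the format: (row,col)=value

Answer: (0,4)=3

Derivation:
Step 1: ant0:(2,0)->S->(3,0) | ant1:(1,0)->N->(0,0) | ant2:(1,2)->N->(0,2)
  grid max=2 at (0,4)
Step 2: ant0:(3,0)->N->(2,0) | ant1:(0,0)->E->(0,1) | ant2:(0,2)->E->(0,3)
  grid max=1 at (0,1)
Step 3: ant0:(2,0)->S->(3,0) | ant1:(0,1)->E->(0,2) | ant2:(0,3)->E->(0,4)
  grid max=2 at (0,4)
Step 4: ant0:(3,0)->N->(2,0) | ant1:(0,2)->E->(0,3) | ant2:(0,4)->S->(1,4)
  grid max=1 at (0,3)
Step 5: ant0:(2,0)->S->(3,0) | ant1:(0,3)->E->(0,4) | ant2:(1,4)->N->(0,4)
  grid max=4 at (0,4)
Step 6: ant0:(3,0)->N->(2,0) | ant1:(0,4)->S->(1,4) | ant2:(0,4)->S->(1,4)
  grid max=3 at (0,4)
Final grid:
  0 0 0 0 3
  0 0 0 0 3
  1 0 0 0 0
  1 0 0 0 0
  0 0 0 0 0
Max pheromone 3 at (0,4)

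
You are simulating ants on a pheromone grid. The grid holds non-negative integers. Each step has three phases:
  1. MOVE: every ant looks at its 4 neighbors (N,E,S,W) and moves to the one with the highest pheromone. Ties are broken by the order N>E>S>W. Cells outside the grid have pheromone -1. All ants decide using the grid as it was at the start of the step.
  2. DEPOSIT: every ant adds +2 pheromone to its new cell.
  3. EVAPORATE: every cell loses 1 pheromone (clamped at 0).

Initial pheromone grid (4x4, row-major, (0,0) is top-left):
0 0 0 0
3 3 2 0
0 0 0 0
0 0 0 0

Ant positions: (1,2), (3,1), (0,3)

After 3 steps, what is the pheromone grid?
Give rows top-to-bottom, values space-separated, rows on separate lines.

After step 1: ants at (1,1),(2,1),(1,3)
  0 0 0 0
  2 4 1 1
  0 1 0 0
  0 0 0 0
After step 2: ants at (1,0),(1,1),(1,2)
  0 0 0 0
  3 5 2 0
  0 0 0 0
  0 0 0 0
After step 3: ants at (1,1),(1,0),(1,1)
  0 0 0 0
  4 8 1 0
  0 0 0 0
  0 0 0 0

0 0 0 0
4 8 1 0
0 0 0 0
0 0 0 0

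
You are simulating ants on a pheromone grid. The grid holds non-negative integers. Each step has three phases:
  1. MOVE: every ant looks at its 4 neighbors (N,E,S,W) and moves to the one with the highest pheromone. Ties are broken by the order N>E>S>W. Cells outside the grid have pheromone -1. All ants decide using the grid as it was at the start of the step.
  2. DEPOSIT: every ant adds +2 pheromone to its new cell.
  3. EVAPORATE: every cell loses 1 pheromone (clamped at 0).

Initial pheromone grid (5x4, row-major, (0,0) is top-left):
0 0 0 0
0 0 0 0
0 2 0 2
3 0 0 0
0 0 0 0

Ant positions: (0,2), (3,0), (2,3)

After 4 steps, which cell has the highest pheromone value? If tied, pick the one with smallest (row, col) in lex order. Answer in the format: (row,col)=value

Answer: (0,3)=4

Derivation:
Step 1: ant0:(0,2)->E->(0,3) | ant1:(3,0)->N->(2,0) | ant2:(2,3)->N->(1,3)
  grid max=2 at (3,0)
Step 2: ant0:(0,3)->S->(1,3) | ant1:(2,0)->S->(3,0) | ant2:(1,3)->N->(0,3)
  grid max=3 at (3,0)
Step 3: ant0:(1,3)->N->(0,3) | ant1:(3,0)->N->(2,0) | ant2:(0,3)->S->(1,3)
  grid max=3 at (0,3)
Step 4: ant0:(0,3)->S->(1,3) | ant1:(2,0)->S->(3,0) | ant2:(1,3)->N->(0,3)
  grid max=4 at (0,3)
Final grid:
  0 0 0 4
  0 0 0 4
  0 0 0 0
  3 0 0 0
  0 0 0 0
Max pheromone 4 at (0,3)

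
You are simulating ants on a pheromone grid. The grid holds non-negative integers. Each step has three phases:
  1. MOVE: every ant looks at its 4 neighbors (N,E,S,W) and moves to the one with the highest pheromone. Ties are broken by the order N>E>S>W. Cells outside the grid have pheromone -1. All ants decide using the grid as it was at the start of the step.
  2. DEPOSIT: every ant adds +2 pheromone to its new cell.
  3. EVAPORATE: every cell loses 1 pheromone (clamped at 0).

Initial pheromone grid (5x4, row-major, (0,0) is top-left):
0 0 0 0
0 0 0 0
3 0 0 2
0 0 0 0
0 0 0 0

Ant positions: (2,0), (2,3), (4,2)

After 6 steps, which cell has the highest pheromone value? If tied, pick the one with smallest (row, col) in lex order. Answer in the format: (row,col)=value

Answer: (2,3)=6

Derivation:
Step 1: ant0:(2,0)->N->(1,0) | ant1:(2,3)->N->(1,3) | ant2:(4,2)->N->(3,2)
  grid max=2 at (2,0)
Step 2: ant0:(1,0)->S->(2,0) | ant1:(1,3)->S->(2,3) | ant2:(3,2)->N->(2,2)
  grid max=3 at (2,0)
Step 3: ant0:(2,0)->N->(1,0) | ant1:(2,3)->W->(2,2) | ant2:(2,2)->E->(2,3)
  grid max=3 at (2,3)
Step 4: ant0:(1,0)->S->(2,0) | ant1:(2,2)->E->(2,3) | ant2:(2,3)->W->(2,2)
  grid max=4 at (2,3)
Step 5: ant0:(2,0)->N->(1,0) | ant1:(2,3)->W->(2,2) | ant2:(2,2)->E->(2,3)
  grid max=5 at (2,3)
Step 6: ant0:(1,0)->S->(2,0) | ant1:(2,2)->E->(2,3) | ant2:(2,3)->W->(2,2)
  grid max=6 at (2,3)
Final grid:
  0 0 0 0
  0 0 0 0
  3 0 5 6
  0 0 0 0
  0 0 0 0
Max pheromone 6 at (2,3)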